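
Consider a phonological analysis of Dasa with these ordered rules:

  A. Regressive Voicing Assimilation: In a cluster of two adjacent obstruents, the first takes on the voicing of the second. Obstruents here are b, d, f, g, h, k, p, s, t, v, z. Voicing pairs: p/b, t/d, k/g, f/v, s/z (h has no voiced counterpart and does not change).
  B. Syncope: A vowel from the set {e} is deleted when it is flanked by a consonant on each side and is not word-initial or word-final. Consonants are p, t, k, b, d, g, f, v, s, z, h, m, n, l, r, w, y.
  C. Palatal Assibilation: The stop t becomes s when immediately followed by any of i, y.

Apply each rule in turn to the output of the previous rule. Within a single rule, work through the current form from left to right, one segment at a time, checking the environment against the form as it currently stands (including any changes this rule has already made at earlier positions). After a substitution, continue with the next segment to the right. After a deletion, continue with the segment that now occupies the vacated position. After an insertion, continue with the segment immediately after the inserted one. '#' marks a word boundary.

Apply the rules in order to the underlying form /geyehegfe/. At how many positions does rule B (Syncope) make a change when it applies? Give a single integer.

A Regressive Voicing Assimilation: [geyehegfe] → [geyehekfe]
B Syncope: [geyehekfe] → [gyhkfe]
C Palatal Assibilation: no change — [gyhkfe]
Rule B changed 3 position(s).

3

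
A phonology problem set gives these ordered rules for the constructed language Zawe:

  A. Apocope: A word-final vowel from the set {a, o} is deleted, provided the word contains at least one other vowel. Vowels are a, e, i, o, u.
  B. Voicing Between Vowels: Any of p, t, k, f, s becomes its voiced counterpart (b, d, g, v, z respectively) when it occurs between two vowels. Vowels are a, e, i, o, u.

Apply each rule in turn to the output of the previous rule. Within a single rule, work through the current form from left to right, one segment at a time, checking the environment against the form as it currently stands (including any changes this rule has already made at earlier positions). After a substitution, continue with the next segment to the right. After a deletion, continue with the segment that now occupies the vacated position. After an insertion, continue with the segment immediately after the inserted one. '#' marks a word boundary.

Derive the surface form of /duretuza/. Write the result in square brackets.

[dureduz]

A Apocope: [duretuza] → [duretuz]
B Voicing Between Vowels: [duretuz] → [dureduz]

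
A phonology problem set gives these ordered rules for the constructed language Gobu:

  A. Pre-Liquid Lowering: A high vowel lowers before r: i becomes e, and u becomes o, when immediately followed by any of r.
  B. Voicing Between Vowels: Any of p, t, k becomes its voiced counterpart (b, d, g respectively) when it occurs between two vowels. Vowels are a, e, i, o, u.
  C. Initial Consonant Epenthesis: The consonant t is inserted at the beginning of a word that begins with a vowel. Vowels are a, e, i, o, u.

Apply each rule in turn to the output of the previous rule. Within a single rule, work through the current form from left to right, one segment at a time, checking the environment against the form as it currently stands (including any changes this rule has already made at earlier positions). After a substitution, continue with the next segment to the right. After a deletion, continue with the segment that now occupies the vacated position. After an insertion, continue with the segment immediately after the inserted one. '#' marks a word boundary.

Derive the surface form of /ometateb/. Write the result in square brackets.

A Pre-Liquid Lowering: no change — [ometateb]
B Voicing Between Vowels: [ometateb] → [omedadeb]
C Initial Consonant Epenthesis: [omedadeb] → [tomedadeb]

[tomedadeb]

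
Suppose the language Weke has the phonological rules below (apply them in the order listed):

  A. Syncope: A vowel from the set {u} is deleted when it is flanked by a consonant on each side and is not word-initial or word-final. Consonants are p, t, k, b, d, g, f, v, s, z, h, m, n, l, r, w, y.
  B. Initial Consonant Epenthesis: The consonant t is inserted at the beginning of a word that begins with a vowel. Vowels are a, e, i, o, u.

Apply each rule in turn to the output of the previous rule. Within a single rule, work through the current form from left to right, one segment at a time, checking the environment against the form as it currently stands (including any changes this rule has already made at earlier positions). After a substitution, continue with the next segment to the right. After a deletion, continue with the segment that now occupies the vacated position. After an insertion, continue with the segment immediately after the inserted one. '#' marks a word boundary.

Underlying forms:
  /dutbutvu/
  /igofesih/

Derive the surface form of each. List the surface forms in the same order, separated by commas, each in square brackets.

[dtbtvu], [tigofesih]

/dutbutvu/:
  A Syncope: [dutbutvu] → [dtbtvu]
  B Initial Consonant Epenthesis: no change — [dtbtvu]
/igofesih/:
  A Syncope: no change — [igofesih]
  B Initial Consonant Epenthesis: [igofesih] → [tigofesih]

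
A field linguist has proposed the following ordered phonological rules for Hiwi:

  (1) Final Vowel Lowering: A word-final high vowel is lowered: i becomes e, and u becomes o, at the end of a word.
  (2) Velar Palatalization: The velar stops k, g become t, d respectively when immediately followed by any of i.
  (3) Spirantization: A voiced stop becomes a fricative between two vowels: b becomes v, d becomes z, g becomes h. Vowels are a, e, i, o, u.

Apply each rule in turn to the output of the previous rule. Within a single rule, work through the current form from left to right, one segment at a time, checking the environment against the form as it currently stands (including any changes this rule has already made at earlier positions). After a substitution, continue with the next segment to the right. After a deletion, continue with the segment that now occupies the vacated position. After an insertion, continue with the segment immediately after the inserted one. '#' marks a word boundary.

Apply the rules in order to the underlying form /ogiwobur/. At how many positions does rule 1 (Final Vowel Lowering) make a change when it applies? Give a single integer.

(1) Final Vowel Lowering: no change — [ogiwobur]
(2) Velar Palatalization: [ogiwobur] → [odiwobur]
(3) Spirantization: [odiwobur] → [oziwovur]
Rule 1 changed 0 position(s).

0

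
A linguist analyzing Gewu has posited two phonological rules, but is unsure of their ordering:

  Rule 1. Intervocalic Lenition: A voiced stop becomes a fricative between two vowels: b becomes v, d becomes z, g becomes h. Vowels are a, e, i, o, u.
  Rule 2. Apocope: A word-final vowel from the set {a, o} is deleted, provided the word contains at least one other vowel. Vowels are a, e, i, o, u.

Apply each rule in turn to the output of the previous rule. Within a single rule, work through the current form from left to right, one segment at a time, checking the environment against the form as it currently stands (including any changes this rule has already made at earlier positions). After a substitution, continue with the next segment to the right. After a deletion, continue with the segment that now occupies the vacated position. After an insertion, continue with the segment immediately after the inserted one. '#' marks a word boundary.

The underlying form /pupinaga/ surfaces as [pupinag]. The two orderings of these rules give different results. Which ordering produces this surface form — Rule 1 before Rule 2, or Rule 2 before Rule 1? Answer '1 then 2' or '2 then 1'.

Order 1 then 2:
  1 Intervocalic Lenition: [pupinaga] → [pupinaha]
  2 Apocope: [pupinaha] → [pupinah]
  result: [pupinah]
Order 2 then 1:
  2 Apocope: [pupinaga] → [pupinag]
  1 Intervocalic Lenition: no change — [pupinag]
  result: [pupinag]

2 then 1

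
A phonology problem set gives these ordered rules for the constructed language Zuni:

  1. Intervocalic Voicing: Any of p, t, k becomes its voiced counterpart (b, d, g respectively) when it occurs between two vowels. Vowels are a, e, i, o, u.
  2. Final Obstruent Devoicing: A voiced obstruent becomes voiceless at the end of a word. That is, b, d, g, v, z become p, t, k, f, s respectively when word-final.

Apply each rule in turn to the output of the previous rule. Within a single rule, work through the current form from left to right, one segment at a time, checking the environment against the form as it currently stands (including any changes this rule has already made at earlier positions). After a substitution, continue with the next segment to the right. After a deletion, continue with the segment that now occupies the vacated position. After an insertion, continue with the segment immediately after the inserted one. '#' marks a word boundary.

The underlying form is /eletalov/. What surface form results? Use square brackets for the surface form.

1 Intervocalic Voicing: [eletalov] → [eledalov]
2 Final Obstruent Devoicing: [eledalov] → [eledalof]

[eledalof]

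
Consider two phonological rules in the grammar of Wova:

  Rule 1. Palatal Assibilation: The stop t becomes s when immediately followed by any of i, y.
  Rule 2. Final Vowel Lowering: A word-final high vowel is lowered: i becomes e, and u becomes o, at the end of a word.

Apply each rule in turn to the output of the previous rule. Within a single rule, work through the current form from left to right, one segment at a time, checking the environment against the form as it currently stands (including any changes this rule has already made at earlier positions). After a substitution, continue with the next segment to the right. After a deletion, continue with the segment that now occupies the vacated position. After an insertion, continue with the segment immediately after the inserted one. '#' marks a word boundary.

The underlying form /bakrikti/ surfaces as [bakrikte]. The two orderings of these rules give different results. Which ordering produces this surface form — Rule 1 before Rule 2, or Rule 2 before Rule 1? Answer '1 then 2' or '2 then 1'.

2 then 1

Order 1 then 2:
  1 Palatal Assibilation: [bakrikti] → [bakriksi]
  2 Final Vowel Lowering: [bakriksi] → [bakrikse]
  result: [bakrikse]
Order 2 then 1:
  2 Final Vowel Lowering: [bakrikti] → [bakrikte]
  1 Palatal Assibilation: no change — [bakrikte]
  result: [bakrikte]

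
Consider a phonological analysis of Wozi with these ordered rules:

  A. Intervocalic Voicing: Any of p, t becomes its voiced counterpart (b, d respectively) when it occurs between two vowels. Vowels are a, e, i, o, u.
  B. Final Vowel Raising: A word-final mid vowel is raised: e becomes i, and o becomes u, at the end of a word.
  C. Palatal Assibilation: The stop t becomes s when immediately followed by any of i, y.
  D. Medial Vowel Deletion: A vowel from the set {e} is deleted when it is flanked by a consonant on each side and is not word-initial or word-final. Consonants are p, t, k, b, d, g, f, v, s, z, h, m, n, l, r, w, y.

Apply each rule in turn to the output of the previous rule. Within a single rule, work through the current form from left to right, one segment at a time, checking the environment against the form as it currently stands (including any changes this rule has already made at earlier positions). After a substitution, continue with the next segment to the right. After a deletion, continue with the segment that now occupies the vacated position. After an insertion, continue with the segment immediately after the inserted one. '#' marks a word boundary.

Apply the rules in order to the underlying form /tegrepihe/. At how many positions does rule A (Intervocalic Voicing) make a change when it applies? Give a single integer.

1

A Intervocalic Voicing: [tegrepihe] → [tegrebihe]
B Final Vowel Raising: [tegrebihe] → [tegrebihi]
C Palatal Assibilation: no change — [tegrebihi]
D Medial Vowel Deletion: [tegrebihi] → [tgrbihi]
Rule A changed 1 position(s).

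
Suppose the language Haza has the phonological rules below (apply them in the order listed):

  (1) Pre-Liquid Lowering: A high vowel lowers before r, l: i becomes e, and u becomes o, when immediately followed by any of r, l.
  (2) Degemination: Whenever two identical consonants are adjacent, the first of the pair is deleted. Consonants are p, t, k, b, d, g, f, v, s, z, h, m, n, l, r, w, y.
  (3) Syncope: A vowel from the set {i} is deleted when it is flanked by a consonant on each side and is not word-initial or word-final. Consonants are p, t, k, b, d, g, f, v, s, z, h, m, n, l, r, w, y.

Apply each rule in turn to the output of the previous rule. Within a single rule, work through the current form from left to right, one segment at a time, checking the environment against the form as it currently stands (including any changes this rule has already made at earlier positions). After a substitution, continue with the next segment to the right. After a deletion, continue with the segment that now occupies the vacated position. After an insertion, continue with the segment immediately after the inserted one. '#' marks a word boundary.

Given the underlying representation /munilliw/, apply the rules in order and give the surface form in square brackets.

(1) Pre-Liquid Lowering: [munilliw] → [munelliw]
(2) Degemination: [munelliw] → [muneliw]
(3) Syncope: [muneliw] → [munelw]

[munelw]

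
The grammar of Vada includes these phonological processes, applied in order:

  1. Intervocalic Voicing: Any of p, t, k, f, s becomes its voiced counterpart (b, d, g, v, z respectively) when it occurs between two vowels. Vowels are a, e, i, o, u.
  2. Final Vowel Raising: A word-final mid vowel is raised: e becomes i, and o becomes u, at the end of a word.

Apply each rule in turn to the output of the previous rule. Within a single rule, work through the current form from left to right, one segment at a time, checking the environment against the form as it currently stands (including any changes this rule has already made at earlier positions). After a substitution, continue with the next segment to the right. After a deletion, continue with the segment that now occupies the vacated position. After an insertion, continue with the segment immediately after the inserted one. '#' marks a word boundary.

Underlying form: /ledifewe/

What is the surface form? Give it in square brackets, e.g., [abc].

1 Intervocalic Voicing: [ledifewe] → [ledivewe]
2 Final Vowel Raising: [ledivewe] → [ledivewi]

[ledivewi]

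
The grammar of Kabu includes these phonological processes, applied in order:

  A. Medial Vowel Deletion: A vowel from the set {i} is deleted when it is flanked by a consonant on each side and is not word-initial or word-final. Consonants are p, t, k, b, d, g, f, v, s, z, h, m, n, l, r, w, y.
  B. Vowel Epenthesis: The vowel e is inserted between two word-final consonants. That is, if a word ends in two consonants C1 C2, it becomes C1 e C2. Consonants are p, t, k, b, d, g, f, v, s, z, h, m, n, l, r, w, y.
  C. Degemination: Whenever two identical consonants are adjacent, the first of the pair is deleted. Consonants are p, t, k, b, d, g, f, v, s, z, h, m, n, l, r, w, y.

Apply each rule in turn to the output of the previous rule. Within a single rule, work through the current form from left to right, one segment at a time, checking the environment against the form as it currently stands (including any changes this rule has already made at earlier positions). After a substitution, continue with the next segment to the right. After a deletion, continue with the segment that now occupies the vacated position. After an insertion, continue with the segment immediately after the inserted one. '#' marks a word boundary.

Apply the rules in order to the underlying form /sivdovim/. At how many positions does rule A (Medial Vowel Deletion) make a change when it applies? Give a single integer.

A Medial Vowel Deletion: [sivdovim] → [svdovm]
B Vowel Epenthesis: [svdovm] → [svdovem]
C Degemination: no change — [svdovem]
Rule A changed 2 position(s).

2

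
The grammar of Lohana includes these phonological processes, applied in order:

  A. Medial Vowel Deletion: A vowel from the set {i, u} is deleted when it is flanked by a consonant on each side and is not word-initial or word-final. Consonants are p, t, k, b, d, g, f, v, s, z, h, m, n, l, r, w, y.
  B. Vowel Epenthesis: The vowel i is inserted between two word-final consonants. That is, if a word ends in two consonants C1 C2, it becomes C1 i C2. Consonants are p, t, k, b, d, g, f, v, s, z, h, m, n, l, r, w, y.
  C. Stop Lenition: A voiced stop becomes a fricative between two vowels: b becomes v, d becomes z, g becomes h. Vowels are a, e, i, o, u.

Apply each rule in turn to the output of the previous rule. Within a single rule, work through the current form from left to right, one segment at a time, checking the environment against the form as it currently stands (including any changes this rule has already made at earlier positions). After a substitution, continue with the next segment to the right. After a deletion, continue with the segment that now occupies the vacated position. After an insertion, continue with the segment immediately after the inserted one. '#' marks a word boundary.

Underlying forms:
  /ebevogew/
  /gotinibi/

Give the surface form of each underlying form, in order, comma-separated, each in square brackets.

/ebevogew/:
  A Medial Vowel Deletion: no change — [ebevogew]
  B Vowel Epenthesis: no change — [ebevogew]
  C Stop Lenition: [ebevogew] → [evevohew]
/gotinibi/:
  A Medial Vowel Deletion: [gotinibi] → [gotnbi]
  B Vowel Epenthesis: no change — [gotnbi]
  C Stop Lenition: no change — [gotnbi]

[evevohew], [gotnbi]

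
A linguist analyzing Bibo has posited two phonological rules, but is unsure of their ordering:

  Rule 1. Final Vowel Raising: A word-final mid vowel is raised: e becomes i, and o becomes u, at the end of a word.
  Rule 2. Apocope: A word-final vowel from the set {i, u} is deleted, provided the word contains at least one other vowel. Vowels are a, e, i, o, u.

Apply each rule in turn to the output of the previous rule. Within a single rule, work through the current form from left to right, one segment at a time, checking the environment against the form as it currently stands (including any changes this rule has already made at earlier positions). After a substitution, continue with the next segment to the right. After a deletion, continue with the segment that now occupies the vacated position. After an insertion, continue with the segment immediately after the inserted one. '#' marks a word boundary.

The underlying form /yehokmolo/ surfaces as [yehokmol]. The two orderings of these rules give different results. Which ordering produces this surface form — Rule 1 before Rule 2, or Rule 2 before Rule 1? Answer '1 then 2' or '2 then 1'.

Order 1 then 2:
  1 Final Vowel Raising: [yehokmolo] → [yehokmolu]
  2 Apocope: [yehokmolu] → [yehokmol]
  result: [yehokmol]
Order 2 then 1:
  2 Apocope: no change — [yehokmolo]
  1 Final Vowel Raising: [yehokmolo] → [yehokmolu]
  result: [yehokmolu]

1 then 2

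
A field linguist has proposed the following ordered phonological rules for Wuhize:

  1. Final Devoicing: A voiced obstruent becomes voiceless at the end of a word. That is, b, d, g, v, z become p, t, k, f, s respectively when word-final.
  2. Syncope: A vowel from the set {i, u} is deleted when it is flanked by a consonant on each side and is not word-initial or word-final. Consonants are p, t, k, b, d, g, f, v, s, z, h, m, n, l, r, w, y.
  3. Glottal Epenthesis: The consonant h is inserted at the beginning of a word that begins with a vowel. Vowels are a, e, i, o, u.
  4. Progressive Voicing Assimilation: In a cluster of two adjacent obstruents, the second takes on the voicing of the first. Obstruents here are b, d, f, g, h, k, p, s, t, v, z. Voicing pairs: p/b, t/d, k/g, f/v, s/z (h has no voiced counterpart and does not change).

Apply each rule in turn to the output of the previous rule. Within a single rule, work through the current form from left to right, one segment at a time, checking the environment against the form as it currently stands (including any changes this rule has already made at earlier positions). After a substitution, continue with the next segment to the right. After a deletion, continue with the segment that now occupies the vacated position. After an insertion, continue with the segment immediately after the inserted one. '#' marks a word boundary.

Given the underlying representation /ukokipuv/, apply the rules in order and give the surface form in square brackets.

[hukokpf]

1 Final Devoicing: [ukokipuv] → [ukokipuf]
2 Syncope: [ukokipuf] → [ukokpf]
3 Glottal Epenthesis: [ukokpf] → [hukokpf]
4 Progressive Voicing Assimilation: no change — [hukokpf]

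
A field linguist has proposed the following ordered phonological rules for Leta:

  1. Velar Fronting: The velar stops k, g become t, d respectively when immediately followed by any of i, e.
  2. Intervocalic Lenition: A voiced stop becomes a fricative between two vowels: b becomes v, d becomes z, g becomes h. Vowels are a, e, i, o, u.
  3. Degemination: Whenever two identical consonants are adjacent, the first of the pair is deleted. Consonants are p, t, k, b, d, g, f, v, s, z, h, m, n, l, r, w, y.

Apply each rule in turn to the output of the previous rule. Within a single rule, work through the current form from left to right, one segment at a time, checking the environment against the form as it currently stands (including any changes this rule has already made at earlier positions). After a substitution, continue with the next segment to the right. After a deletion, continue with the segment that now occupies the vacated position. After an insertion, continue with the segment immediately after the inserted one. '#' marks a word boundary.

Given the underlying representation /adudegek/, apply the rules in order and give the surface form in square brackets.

[azuzezek]

1 Velar Fronting: [adudegek] → [adudedek]
2 Intervocalic Lenition: [adudedek] → [azuzezek]
3 Degemination: no change — [azuzezek]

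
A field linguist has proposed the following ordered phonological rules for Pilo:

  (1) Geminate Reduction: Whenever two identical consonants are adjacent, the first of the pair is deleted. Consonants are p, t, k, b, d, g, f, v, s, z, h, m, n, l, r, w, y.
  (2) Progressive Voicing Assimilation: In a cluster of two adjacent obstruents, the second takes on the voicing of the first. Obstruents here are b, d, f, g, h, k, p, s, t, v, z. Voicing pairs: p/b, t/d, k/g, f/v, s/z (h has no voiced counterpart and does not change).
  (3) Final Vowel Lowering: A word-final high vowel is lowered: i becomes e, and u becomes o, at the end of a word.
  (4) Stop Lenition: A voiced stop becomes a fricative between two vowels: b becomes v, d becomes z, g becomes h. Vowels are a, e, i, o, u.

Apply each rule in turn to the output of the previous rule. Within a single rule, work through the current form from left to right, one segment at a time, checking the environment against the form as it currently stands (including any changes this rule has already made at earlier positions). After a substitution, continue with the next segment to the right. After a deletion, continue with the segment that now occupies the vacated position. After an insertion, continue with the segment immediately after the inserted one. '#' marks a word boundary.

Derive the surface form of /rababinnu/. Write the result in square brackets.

(1) Geminate Reduction: [rababinnu] → [rababinu]
(2) Progressive Voicing Assimilation: no change — [rababinu]
(3) Final Vowel Lowering: [rababinu] → [rababino]
(4) Stop Lenition: [rababino] → [ravavino]

[ravavino]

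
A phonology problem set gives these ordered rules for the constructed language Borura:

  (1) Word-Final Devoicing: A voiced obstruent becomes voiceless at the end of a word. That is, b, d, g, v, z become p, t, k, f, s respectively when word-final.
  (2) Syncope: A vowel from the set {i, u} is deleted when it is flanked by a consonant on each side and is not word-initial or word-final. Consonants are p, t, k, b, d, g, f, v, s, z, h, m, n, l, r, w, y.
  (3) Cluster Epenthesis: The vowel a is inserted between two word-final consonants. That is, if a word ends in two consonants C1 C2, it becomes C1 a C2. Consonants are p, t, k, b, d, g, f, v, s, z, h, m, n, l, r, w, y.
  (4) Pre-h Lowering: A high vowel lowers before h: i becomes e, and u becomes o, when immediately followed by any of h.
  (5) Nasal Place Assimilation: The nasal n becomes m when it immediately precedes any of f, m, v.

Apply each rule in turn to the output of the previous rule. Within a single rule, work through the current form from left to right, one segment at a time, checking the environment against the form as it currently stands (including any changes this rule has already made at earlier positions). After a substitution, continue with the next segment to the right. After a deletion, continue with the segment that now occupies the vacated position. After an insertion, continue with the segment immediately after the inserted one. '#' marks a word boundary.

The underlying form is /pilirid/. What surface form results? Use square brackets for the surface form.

[plrat]

(1) Word-Final Devoicing: [pilirid] → [pilirit]
(2) Syncope: [pilirit] → [plrt]
(3) Cluster Epenthesis: [plrt] → [plrat]
(4) Pre-h Lowering: no change — [plrat]
(5) Nasal Place Assimilation: no change — [plrat]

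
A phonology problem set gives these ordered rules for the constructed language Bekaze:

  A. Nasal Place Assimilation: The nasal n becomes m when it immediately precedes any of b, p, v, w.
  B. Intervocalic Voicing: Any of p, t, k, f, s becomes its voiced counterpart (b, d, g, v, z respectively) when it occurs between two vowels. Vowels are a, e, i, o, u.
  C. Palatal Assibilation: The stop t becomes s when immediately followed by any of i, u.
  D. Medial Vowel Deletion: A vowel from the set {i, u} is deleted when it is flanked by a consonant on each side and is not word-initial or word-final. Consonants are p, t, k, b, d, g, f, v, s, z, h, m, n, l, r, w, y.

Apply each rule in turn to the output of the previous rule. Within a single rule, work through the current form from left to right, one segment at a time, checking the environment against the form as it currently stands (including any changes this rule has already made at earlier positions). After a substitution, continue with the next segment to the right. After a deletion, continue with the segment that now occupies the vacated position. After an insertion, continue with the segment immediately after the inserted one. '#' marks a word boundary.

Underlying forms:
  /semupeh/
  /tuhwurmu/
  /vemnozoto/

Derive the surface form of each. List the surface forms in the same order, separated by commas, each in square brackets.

/semupeh/:
  A Nasal Place Assimilation: no change — [semupeh]
  B Intervocalic Voicing: [semupeh] → [semubeh]
  C Palatal Assibilation: no change — [semubeh]
  D Medial Vowel Deletion: [semubeh] → [sembeh]
/tuhwurmu/:
  A Nasal Place Assimilation: no change — [tuhwurmu]
  B Intervocalic Voicing: no change — [tuhwurmu]
  C Palatal Assibilation: [tuhwurmu] → [suhwurmu]
  D Medial Vowel Deletion: [suhwurmu] → [shwrmu]
/vemnozoto/:
  A Nasal Place Assimilation: no change — [vemnozoto]
  B Intervocalic Voicing: [vemnozoto] → [vemnozodo]
  C Palatal Assibilation: no change — [vemnozodo]
  D Medial Vowel Deletion: no change — [vemnozodo]

[sembeh], [shwrmu], [vemnozodo]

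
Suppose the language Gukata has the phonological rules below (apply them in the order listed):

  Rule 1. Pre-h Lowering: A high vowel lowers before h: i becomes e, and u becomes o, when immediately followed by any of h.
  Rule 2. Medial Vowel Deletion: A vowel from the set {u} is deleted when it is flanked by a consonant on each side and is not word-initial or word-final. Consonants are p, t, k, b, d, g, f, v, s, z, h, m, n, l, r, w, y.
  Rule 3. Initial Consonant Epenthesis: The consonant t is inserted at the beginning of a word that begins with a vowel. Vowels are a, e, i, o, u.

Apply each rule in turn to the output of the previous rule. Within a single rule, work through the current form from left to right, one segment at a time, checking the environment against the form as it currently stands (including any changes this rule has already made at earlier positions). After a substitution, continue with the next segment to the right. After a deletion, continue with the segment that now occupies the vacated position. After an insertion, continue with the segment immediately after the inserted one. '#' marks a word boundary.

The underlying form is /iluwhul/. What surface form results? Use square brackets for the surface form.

[tilwhl]

Rule 1 Pre-h Lowering: no change — [iluwhul]
Rule 2 Medial Vowel Deletion: [iluwhul] → [ilwhl]
Rule 3 Initial Consonant Epenthesis: [ilwhl] → [tilwhl]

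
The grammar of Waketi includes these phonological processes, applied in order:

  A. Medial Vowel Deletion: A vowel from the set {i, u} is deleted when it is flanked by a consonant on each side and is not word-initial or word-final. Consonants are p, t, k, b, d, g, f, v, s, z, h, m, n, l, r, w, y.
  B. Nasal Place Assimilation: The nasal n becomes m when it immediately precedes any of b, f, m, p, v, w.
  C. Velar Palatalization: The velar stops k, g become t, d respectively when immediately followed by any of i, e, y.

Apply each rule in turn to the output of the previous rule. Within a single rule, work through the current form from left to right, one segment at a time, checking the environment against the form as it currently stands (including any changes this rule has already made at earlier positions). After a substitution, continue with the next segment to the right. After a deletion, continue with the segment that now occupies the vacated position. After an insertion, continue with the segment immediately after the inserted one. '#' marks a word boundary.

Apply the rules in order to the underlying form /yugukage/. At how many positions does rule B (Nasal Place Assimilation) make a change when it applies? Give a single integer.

A Medial Vowel Deletion: [yugukage] → [ygkage]
B Nasal Place Assimilation: no change — [ygkage]
C Velar Palatalization: [ygkage] → [ygkade]
Rule B changed 0 position(s).

0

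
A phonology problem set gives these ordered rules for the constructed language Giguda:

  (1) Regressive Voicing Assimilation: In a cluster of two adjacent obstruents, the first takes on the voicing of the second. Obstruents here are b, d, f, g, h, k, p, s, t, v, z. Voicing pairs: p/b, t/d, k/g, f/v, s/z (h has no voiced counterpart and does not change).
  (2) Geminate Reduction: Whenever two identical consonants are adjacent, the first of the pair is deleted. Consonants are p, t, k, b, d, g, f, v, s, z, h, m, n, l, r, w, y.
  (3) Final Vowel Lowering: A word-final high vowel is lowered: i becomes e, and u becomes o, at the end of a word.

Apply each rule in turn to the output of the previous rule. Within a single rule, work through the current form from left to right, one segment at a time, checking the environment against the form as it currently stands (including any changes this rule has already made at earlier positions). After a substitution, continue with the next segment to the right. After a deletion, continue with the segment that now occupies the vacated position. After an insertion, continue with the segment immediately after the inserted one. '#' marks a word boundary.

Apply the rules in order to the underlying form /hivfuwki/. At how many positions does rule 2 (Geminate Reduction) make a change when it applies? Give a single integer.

(1) Regressive Voicing Assimilation: [hivfuwki] → [hiffuwki]
(2) Geminate Reduction: [hiffuwki] → [hifuwki]
(3) Final Vowel Lowering: [hifuwki] → [hifuwke]
Rule 2 changed 1 position(s).

1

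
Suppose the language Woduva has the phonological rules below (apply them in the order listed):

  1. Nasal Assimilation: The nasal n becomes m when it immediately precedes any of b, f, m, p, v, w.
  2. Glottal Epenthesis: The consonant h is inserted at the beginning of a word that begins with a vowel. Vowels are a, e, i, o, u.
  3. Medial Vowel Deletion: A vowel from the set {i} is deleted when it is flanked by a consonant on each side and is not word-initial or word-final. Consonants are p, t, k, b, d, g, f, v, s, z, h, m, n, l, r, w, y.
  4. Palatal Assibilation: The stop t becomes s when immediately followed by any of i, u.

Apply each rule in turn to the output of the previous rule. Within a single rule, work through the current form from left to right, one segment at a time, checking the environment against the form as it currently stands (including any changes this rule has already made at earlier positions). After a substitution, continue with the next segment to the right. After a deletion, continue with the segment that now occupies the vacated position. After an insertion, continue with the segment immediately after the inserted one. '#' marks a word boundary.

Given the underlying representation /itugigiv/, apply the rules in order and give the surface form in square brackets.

[hsuggv]

1 Nasal Assimilation: no change — [itugigiv]
2 Glottal Epenthesis: [itugigiv] → [hitugigiv]
3 Medial Vowel Deletion: [hitugigiv] → [htuggv]
4 Palatal Assibilation: [htuggv] → [hsuggv]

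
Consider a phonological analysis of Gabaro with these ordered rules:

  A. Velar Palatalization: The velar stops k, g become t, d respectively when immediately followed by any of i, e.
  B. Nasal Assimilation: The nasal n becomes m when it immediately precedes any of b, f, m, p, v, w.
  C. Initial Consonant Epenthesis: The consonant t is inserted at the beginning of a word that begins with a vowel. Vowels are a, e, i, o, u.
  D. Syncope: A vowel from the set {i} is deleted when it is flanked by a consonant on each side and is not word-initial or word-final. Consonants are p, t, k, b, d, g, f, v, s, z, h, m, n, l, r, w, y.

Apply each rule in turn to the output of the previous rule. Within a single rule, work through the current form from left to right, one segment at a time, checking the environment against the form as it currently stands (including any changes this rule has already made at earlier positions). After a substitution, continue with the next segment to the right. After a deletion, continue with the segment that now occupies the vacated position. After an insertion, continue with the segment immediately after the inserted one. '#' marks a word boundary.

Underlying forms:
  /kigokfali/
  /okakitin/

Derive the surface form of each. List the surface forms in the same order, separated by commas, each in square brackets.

[tgokfali], [tokattn]

/kigokfali/:
  A Velar Palatalization: [kigokfali] → [tigokfali]
  B Nasal Assimilation: no change — [tigokfali]
  C Initial Consonant Epenthesis: no change — [tigokfali]
  D Syncope: [tigokfali] → [tgokfali]
/okakitin/:
  A Velar Palatalization: [okakitin] → [okatitin]
  B Nasal Assimilation: no change — [okatitin]
  C Initial Consonant Epenthesis: [okatitin] → [tokatitin]
  D Syncope: [tokatitin] → [tokattn]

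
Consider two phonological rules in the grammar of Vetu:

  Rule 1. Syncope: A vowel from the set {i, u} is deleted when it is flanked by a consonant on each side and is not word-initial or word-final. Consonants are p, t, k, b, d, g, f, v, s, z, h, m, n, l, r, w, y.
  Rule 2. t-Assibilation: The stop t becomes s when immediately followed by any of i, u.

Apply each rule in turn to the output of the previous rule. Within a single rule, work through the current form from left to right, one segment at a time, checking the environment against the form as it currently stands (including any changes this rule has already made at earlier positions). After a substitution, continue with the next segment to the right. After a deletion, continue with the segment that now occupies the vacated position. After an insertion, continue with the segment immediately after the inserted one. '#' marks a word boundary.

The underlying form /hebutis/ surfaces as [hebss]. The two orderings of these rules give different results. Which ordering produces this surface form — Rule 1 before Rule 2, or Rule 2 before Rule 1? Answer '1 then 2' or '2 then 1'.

2 then 1

Order 1 then 2:
  1 Syncope: [hebutis] → [hebts]
  2 t-Assibilation: no change — [hebts]
  result: [hebts]
Order 2 then 1:
  2 t-Assibilation: [hebutis] → [hebusis]
  1 Syncope: [hebusis] → [hebss]
  result: [hebss]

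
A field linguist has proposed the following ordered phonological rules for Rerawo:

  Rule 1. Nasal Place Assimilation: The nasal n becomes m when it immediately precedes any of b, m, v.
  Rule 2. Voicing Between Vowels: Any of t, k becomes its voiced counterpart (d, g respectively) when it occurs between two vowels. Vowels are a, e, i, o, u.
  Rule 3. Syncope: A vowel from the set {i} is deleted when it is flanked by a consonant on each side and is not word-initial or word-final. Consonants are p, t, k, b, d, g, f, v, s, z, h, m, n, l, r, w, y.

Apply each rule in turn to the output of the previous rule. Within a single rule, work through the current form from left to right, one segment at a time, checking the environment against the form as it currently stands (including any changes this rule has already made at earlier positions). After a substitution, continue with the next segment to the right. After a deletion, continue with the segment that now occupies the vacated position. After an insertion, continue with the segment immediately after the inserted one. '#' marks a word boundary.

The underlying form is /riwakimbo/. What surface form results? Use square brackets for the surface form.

[rwagmbo]

Rule 1 Nasal Place Assimilation: no change — [riwakimbo]
Rule 2 Voicing Between Vowels: [riwakimbo] → [riwagimbo]
Rule 3 Syncope: [riwagimbo] → [rwagmbo]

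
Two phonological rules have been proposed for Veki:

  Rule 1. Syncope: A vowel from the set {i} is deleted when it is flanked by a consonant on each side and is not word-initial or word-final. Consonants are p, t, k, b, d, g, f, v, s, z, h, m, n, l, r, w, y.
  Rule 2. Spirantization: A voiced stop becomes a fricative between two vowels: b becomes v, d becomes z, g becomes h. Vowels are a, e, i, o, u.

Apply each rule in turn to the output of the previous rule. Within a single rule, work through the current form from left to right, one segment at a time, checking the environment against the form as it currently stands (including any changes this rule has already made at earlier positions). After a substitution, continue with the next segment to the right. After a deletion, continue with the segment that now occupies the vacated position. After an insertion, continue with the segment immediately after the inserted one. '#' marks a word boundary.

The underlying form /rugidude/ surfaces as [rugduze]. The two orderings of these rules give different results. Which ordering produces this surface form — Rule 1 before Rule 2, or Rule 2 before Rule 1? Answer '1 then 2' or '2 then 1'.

1 then 2

Order 1 then 2:
  1 Syncope: [rugidude] → [rugdude]
  2 Spirantization: [rugdude] → [rugduze]
  result: [rugduze]
Order 2 then 1:
  2 Spirantization: [rugidude] → [ruhizuze]
  1 Syncope: [ruhizuze] → [ruhzuze]
  result: [ruhzuze]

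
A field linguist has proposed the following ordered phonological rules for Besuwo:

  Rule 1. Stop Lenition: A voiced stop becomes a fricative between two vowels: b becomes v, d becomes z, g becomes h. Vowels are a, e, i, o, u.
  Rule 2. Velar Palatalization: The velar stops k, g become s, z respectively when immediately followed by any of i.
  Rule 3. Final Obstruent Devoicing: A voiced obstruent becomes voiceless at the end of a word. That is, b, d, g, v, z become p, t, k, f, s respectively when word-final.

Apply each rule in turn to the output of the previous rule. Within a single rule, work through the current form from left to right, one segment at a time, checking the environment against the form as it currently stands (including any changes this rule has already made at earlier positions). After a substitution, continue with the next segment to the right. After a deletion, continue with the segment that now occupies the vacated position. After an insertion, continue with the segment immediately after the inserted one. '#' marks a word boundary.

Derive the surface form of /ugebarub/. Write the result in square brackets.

Rule 1 Stop Lenition: [ugebarub] → [uhevarub]
Rule 2 Velar Palatalization: no change — [uhevarub]
Rule 3 Final Obstruent Devoicing: [uhevarub] → [uhevarup]

[uhevarup]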